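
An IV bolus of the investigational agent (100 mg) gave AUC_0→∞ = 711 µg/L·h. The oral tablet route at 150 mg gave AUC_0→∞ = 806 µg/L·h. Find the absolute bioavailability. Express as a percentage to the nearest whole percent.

F = 76%

F = (AUC_ev / D_ev) / (AUC_iv / D_iv)
  = (806/150) / (711/100)
  = 5.37333 / 7.11 = 0.7557
  = 75.57%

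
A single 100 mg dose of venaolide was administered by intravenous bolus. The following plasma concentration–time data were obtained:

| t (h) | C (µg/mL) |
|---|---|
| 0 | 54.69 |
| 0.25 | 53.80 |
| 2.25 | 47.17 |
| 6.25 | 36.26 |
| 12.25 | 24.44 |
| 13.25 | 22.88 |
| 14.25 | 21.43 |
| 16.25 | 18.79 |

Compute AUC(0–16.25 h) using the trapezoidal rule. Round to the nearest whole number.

Trapezoidal AUC_0→16.25:
  [0→0.25]: (54.69+53.80)/2 × 0.25 = 13.56125
  [0.25→2.25]: (53.80+47.17)/2 × 2 = 100.97
  [2.25→6.25]: (47.17+36.26)/2 × 4 = 166.86
  [6.25→12.25]: (36.26+24.44)/2 × 6 = 182.1
  [12.25→13.25]: (24.44+22.88)/2 × 1 = 23.66
  [13.25→14.25]: (22.88+21.43)/2 × 1 = 22.155
  [14.25→16.25]: (21.43+18.79)/2 × 2 = 40.22
  Sum = 549.52625 µg/mL·h

AUC = 550 µg/mL·h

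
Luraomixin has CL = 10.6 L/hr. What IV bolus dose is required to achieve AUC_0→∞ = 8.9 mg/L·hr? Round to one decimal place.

Dose_iv = CL × AUC_0→∞
     = 10.6 × 8.9 = 94.34 mg

Dose = 94.3 mg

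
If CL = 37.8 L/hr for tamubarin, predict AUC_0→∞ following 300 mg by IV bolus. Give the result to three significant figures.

AUC = 7.94 mg/L·hr

AUC_0→∞ = Dose_iv / CL
        = 300 / 37.8 = 7.93651 mg/L·hr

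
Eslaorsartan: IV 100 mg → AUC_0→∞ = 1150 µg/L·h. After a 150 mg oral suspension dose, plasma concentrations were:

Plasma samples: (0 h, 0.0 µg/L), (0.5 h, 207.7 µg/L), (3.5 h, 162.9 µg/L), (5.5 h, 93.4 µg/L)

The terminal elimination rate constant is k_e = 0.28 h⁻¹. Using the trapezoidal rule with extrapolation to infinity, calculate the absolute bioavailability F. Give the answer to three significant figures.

Trapezoidal AUC_0→5.5 (oral suspension):
  [0→0.5]: (0.0+207.7)/2 × 0.5 = 51.925
  [0.5→3.5]: (207.7+162.9)/2 × 3 = 555.9
  [3.5→5.5]: (162.9+93.4)/2 × 2 = 256.3
  Sum = 864.125 µg/L·h
Tail: C_last/k_e = 93.4/0.28 = 333.571
AUC_0→∞ (oral suspension) = 864.125 + 333.571 = 1197.696 µg/L·h
F = (AUC_ev/D_ev)/(AUC_iv/D_iv) = (1197.696/150)/(1150/100) = 7.98464/11.5 = 0.6943

F = 0.694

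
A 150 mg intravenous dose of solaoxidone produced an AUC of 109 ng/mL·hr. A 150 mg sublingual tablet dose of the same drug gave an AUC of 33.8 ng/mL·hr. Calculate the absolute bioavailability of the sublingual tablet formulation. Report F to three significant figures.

F = (AUC_ev / D_ev) / (AUC_iv / D_iv)
  = (33.8/150) / (109/150)
  = 0.225333 / 0.726667 = 0.3101

F = 0.310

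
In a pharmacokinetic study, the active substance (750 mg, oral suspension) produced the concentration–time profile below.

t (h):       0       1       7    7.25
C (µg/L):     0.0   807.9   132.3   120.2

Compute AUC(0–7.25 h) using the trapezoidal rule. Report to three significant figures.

Trapezoidal AUC_0→7.25:
  [0→1]: (0.0+807.9)/2 × 1 = 403.95
  [1→7]: (807.9+132.3)/2 × 6 = 2820.6
  [7→7.25]: (132.3+120.2)/2 × 0.25 = 31.5625
  Sum = 3256.1125 µg/L·h

AUC = 3260 µg/L·h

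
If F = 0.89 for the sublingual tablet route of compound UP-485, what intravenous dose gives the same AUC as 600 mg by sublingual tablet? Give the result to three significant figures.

D_iv = 534 mg

Systemic exposure from an extravascular dose = F × D_ev, so the equivalent IV dose is F × D_ev.
D_iv = F × D_ev = 0.89 × 600 = 534 mg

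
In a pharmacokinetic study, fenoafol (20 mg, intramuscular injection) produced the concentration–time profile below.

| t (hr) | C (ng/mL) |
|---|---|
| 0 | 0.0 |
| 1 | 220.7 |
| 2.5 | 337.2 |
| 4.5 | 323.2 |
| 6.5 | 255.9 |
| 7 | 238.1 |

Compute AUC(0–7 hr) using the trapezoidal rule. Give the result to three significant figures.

AUC = 1890 ng/mL·hr

Trapezoidal AUC_0→7:
  [0→1]: (0.0+220.7)/2 × 1 = 110.35
  [1→2.5]: (220.7+337.2)/2 × 1.5 = 418.425
  [2.5→4.5]: (337.2+323.2)/2 × 2 = 660.4
  [4.5→6.5]: (323.2+255.9)/2 × 2 = 579.1
  [6.5→7]: (255.9+238.1)/2 × 0.5 = 123.5
  Sum = 1891.775 ng/mL·hr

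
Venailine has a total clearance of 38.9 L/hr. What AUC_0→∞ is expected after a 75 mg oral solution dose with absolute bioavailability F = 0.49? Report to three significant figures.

AUC_0→∞ = F × Dose / CL
        = 0.49 × 75 / 38.9 = 0.94473 mg/L·hr

AUC = 0.945 mg/L·hr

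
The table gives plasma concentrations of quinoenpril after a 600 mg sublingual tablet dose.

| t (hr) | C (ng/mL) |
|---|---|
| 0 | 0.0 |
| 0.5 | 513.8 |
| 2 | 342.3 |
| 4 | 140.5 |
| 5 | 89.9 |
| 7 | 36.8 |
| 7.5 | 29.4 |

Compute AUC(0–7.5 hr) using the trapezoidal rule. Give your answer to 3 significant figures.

Trapezoidal AUC_0→7.5:
  [0→0.5]: (0.0+513.8)/2 × 0.5 = 128.45
  [0.5→2]: (513.8+342.3)/2 × 1.5 = 642.075
  [2→4]: (342.3+140.5)/2 × 2 = 482.8
  [4→5]: (140.5+89.9)/2 × 1 = 115.2
  [5→7]: (89.9+36.8)/2 × 2 = 126.7
  [7→7.5]: (36.8+29.4)/2 × 0.5 = 16.55
  Sum = 1511.775 ng/mL·hr

AUC = 1510 ng/mL·hr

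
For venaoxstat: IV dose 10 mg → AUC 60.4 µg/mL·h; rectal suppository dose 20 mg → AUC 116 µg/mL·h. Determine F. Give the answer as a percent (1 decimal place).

F = (AUC_ev / D_ev) / (AUC_iv / D_iv)
  = (116/20) / (60.4/10)
  = 5.8 / 6.04 = 0.9603
  = 96.03%

F = 96.0%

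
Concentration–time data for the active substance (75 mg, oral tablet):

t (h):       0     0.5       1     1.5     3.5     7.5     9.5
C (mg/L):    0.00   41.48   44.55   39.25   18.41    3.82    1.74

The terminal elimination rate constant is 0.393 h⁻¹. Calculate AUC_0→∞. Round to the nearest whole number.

AUC = 165 mg/L·h

Trapezoidal AUC_0→9.5:
  [0→0.5]: (0.00+41.48)/2 × 0.5 = 10.37
  [0.5→1]: (41.48+44.55)/2 × 0.5 = 21.5075
  [1→1.5]: (44.55+39.25)/2 × 0.5 = 20.95
  [1.5→3.5]: (39.25+18.41)/2 × 2 = 57.66
  [3.5→7.5]: (18.41+3.82)/2 × 4 = 44.46
  [7.5→9.5]: (3.82+1.74)/2 × 2 = 5.56
  Sum = 160.5075 mg/L·h
Extrapolated tail: C_last / k_e = 1.74 / 0.393 = 4.427
AUC_0→∞ = 160.5075 + 4.427 = 164.9345 mg/L·h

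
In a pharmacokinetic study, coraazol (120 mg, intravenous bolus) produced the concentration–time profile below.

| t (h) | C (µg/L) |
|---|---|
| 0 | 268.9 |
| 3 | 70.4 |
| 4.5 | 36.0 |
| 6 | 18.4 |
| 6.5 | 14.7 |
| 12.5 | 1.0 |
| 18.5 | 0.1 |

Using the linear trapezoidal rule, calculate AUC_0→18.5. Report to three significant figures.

AUC = 688 µg/L·h

Trapezoidal AUC_0→18.5:
  [0→3]: (268.9+70.4)/2 × 3 = 508.95
  [3→4.5]: (70.4+36.0)/2 × 1.5 = 79.8
  [4.5→6]: (36.0+18.4)/2 × 1.5 = 40.8
  [6→6.5]: (18.4+14.7)/2 × 0.5 = 8.275
  [6.5→12.5]: (14.7+1.0)/2 × 6 = 47.1
  [12.5→18.5]: (1.0+0.1)/2 × 6 = 3.3
  Sum = 688.225 µg/L·h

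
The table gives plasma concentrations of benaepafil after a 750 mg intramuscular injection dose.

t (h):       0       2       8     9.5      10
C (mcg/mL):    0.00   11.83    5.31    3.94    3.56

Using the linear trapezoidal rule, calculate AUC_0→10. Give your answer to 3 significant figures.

Trapezoidal AUC_0→10:
  [0→2]: (0.00+11.83)/2 × 2 = 11.83
  [2→8]: (11.83+5.31)/2 × 6 = 51.42
  [8→9.5]: (5.31+3.94)/2 × 1.5 = 6.9375
  [9.5→10]: (3.94+3.56)/2 × 0.5 = 1.875
  Sum = 72.0625 mcg/mL·h

AUC = 72.1 mcg/mL·h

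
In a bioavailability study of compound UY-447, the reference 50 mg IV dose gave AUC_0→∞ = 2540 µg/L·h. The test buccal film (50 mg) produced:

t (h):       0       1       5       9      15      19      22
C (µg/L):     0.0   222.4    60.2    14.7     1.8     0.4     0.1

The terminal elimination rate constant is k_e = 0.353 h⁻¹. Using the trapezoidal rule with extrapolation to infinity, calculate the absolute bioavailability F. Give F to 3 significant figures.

Trapezoidal AUC_0→22 (buccal film):
  [0→1]: (0.0+222.4)/2 × 1 = 111.2
  [1→5]: (222.4+60.2)/2 × 4 = 565.2
  [5→9]: (60.2+14.7)/2 × 4 = 149.8
  [9→15]: (14.7+1.8)/2 × 6 = 49.5
  [15→19]: (1.8+0.4)/2 × 4 = 4.4
  [19→22]: (0.4+0.1)/2 × 3 = 0.75
  Sum = 880.85 µg/L·h
Tail: C_last/k_e = 0.1/0.353 = 0.283
AUC_0→∞ (buccal film) = 880.85 + 0.283 = 881.133 µg/L·h
F = (AUC_ev/D_ev)/(AUC_iv/D_iv) = (881.133/50)/(2540/50) = 17.62266/50.8 = 0.3469

F = 0.347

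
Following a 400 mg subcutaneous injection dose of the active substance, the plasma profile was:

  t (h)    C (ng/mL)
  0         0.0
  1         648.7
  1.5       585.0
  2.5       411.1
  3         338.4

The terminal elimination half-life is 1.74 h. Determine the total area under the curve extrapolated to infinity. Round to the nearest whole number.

AUC = 2168 ng/mL·h

Trapezoidal AUC_0→3:
  [0→1]: (0.0+648.7)/2 × 1 = 324.35
  [1→1.5]: (648.7+585.0)/2 × 0.5 = 308.425
  [1.5→2.5]: (585.0+411.1)/2 × 1 = 498.05
  [2.5→3]: (411.1+338.4)/2 × 0.5 = 187.375
  Sum = 1318.2 ng/mL·h
k_e = ln2 / t½ = 0.693147 / 1.74 = 0.3984 h^-1
Extrapolated tail: C_last / k_e = 338.4 / 0.3984 = 849.398
AUC_0→∞ = 1318.2 + 849.398 = 2167.598 ng/mL·h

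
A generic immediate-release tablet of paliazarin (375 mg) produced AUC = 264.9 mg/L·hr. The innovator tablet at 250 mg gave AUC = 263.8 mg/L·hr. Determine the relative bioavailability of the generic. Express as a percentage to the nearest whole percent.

F_rel = 67%

F_rel = (AUC_test/D_test) / (AUC_ref/D_ref)
      = (264.9/375) / (263.8/250)
      = 0.7064 / 1.0552 = 0.6694 = 66.94%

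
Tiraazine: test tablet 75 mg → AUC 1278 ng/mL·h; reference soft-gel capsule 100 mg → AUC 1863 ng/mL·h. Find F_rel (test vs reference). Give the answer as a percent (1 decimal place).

F_rel = (AUC_test/D_test) / (AUC_ref/D_ref)
      = (1278/75) / (1863/100)
      = 17.04 / 18.63 = 0.9147 = 91.47%

F_rel = 91.5%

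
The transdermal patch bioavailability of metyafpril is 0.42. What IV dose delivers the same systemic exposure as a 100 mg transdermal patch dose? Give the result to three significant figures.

Systemic exposure from an extravascular dose = F × D_ev, so the equivalent IV dose is F × D_ev.
D_iv = F × D_ev = 0.42 × 100 = 42 mg

D_iv = 42.0 mg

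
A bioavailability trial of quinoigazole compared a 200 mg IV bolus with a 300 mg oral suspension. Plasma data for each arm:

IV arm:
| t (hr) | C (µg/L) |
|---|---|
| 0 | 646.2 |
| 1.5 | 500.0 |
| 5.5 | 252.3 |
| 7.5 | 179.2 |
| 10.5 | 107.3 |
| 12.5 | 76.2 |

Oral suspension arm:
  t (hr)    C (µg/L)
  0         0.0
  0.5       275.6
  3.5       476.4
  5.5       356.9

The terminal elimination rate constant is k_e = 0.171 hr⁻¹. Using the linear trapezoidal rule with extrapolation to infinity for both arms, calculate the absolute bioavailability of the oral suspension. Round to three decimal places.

F = 0.712

Trapezoidal AUC_0→12.5 (IV):
  [0→1.5]: (646.2+500.0)/2 × 1.5 = 859.65
  [1.5→5.5]: (500.0+252.3)/2 × 4 = 1504.6
  [5.5→7.5]: (252.3+179.2)/2 × 2 = 431.5
  [7.5→10.5]: (179.2+107.3)/2 × 3 = 429.75
  [10.5→12.5]: (107.3+76.2)/2 × 2 = 183.5
  Sum = 3409.0 µg/L·hr
IV tail: 76.2/0.171 = 445.614; AUC_iv,0→∞ = 3409.0 + 445.614 = 3854.614 µg/L·hr
Trapezoidal AUC_0→5.5 (oral suspension):
  [0→0.5]: (0.0+275.6)/2 × 0.5 = 68.9
  [0.5→3.5]: (275.6+476.4)/2 × 3 = 1128.0
  [3.5→5.5]: (476.4+356.9)/2 × 2 = 833.3
  Sum = 2030.2 µg/L·hr
oral suspension tail: 356.9/0.171 = 2087.135; AUC_ev,0→∞ = 2030.2 + 2087.135 = 4117.335 µg/L·hr
F = (AUC_ev/D_ev)/(AUC_iv/D_iv) = (4117.335/300)/(3854.614/200) = 13.72445/19.27307 = 0.7121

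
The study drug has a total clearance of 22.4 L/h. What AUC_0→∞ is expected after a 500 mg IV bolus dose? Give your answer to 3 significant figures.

AUC = 22.3 mg/L·h

AUC_0→∞ = Dose_iv / CL
        = 500 / 22.4 = 22.3214 mg/L·h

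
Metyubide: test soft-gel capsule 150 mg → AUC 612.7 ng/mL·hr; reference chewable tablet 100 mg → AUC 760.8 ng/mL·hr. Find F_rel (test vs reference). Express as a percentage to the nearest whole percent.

F_rel = (AUC_test/D_test) / (AUC_ref/D_ref)
      = (612.7/150) / (760.8/100)
      = 4.08467 / 7.608 = 0.5369 = 53.69%

F_rel = 54%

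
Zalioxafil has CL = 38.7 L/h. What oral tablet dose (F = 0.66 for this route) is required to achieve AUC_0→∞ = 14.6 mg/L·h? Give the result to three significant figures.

Dose = CL × AUC_0→∞ / F
     = 38.7 × 14.6 / 0.66 = 856.091 mg

Dose = 856 mg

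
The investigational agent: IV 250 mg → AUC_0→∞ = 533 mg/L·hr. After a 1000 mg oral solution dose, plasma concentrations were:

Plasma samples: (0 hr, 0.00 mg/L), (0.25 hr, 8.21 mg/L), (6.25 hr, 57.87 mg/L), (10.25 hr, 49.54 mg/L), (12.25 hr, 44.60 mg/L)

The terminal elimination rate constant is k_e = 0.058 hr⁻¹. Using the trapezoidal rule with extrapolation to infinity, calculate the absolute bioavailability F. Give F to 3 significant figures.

Trapezoidal AUC_0→12.25 (oral solution):
  [0→0.25]: (0.00+8.21)/2 × 0.25 = 1.02625
  [0.25→6.25]: (8.21+57.87)/2 × 6 = 198.24
  [6.25→10.25]: (57.87+49.54)/2 × 4 = 214.82
  [10.25→12.25]: (49.54+44.60)/2 × 2 = 94.14
  Sum = 508.22625 mg/L·hr
Tail: C_last/k_e = 44.60/0.058 = 768.966
AUC_0→∞ (oral solution) = 508.22625 + 768.966 = 1277.19225 mg/L·hr
F = (AUC_ev/D_ev)/(AUC_iv/D_iv) = (1277.19225/1000)/(533/250) = 1.27719/2.132 = 0.5991

F = 0.599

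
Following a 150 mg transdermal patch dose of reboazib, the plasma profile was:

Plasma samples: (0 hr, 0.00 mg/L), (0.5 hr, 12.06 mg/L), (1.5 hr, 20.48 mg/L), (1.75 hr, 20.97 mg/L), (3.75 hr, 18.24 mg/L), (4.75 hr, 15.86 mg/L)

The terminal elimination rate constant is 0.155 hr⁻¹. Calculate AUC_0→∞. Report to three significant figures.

Trapezoidal AUC_0→4.75:
  [0→0.5]: (0.00+12.06)/2 × 0.5 = 3.015
  [0.5→1.5]: (12.06+20.48)/2 × 1 = 16.27
  [1.5→1.75]: (20.48+20.97)/2 × 0.25 = 5.18125
  [1.75→3.75]: (20.97+18.24)/2 × 2 = 39.21
  [3.75→4.75]: (18.24+15.86)/2 × 1 = 17.05
  Sum = 80.72625 mg/L·hr
Extrapolated tail: C_last / k_e = 15.86 / 0.155 = 102.323
AUC_0→∞ = 80.72625 + 102.323 = 183.04925 mg/L·hr

AUC = 183 mg/L·hr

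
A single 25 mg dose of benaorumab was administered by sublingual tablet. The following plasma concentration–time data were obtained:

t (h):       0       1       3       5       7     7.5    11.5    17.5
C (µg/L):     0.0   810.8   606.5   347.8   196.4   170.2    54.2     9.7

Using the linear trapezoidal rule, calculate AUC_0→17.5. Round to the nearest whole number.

AUC = 4053 µg/L·h

Trapezoidal AUC_0→17.5:
  [0→1]: (0.0+810.8)/2 × 1 = 405.4
  [1→3]: (810.8+606.5)/2 × 2 = 1417.3
  [3→5]: (606.5+347.8)/2 × 2 = 954.3
  [5→7]: (347.8+196.4)/2 × 2 = 544.2
  [7→7.5]: (196.4+170.2)/2 × 0.5 = 91.65
  [7.5→11.5]: (170.2+54.2)/2 × 4 = 448.8
  [11.5→17.5]: (54.2+9.7)/2 × 6 = 191.7
  Sum = 4053.35 µg/L·h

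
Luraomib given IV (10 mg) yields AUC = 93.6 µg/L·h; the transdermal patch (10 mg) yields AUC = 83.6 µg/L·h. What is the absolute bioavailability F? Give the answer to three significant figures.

F = (AUC_ev / D_ev) / (AUC_iv / D_iv)
  = (83.6/10) / (93.6/10)
  = 8.36 / 9.36 = 0.8932

F = 0.893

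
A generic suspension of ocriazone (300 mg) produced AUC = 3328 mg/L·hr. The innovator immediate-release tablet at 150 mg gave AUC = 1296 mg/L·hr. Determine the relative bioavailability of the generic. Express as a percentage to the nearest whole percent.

F_rel = (AUC_test/D_test) / (AUC_ref/D_ref)
      = (3328/300) / (1296/150)
      = 11.0933 / 8.64 = 1.2839 = 128.39%

F_rel = 128%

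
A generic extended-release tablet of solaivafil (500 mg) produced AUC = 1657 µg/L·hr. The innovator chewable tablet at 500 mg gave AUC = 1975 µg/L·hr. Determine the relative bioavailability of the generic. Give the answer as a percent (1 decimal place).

F_rel = 83.9%

F_rel = (AUC_test/D_test) / (AUC_ref/D_ref)
      = (1657/500) / (1975/500)
      = 3.314 / 3.95 = 0.8390 = 83.90%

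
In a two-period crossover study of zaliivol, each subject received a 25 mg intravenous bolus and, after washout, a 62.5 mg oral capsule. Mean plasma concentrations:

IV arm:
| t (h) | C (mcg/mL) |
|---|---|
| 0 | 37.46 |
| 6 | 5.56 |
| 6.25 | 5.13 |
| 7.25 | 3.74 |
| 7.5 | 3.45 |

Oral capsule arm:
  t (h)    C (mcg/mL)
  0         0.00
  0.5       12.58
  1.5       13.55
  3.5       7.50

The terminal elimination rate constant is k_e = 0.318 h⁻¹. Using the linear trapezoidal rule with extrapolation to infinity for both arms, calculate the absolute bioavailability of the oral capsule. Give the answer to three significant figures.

Trapezoidal AUC_0→7.5 (IV):
  [0→6]: (37.46+5.56)/2 × 6 = 129.06
  [6→6.25]: (5.56+5.13)/2 × 0.25 = 1.33625
  [6.25→7.25]: (5.13+3.74)/2 × 1 = 4.435
  [7.25→7.5]: (3.74+3.45)/2 × 0.25 = 0.89875
  Sum = 135.73 mcg/mL·h
IV tail: 3.45/0.318 = 10.849; AUC_iv,0→∞ = 135.73 + 10.849 = 146.579 mcg/mL·h
Trapezoidal AUC_0→3.5 (oral capsule):
  [0→0.5]: (0.00+12.58)/2 × 0.5 = 3.145
  [0.5→1.5]: (12.58+13.55)/2 × 1 = 13.065
  [1.5→3.5]: (13.55+7.50)/2 × 2 = 21.05
  Sum = 37.26 mcg/mL·h
oral capsule tail: 7.50/0.318 = 23.585; AUC_ev,0→∞ = 37.26 + 23.585 = 60.845 mcg/mL·h
F = (AUC_ev/D_ev)/(AUC_iv/D_iv) = (60.845/62.5)/(146.579/25) = 0.97352/5.86316 = 0.1660

F = 0.166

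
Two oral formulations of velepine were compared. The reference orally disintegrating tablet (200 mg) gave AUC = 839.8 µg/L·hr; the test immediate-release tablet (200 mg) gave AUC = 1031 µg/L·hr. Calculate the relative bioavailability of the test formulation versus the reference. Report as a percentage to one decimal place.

F_rel = 122.8%

F_rel = (AUC_test/D_test) / (AUC_ref/D_ref)
      = (1031/200) / (839.8/200)
      = 5.155 / 4.199 = 1.2277 = 122.77%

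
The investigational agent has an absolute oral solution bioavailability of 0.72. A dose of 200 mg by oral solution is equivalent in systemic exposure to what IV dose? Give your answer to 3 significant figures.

D_iv = 144 mg

Systemic exposure from an extravascular dose = F × D_ev, so the equivalent IV dose is F × D_ev.
D_iv = F × D_ev = 0.72 × 200 = 144 mg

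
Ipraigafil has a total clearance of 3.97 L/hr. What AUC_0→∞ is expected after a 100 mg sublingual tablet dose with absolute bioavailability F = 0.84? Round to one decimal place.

AUC = 21.2 mg/L·hr

AUC_0→∞ = F × Dose / CL
        = 0.84 × 100 / 3.97 = 21.1587 mg/L·hr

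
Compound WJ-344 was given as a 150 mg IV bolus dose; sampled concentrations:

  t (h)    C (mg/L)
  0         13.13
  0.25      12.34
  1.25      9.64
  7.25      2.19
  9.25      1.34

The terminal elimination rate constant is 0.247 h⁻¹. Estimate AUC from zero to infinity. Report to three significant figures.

AUC = 58.6 mg/L·h

Trapezoidal AUC_0→9.25:
  [0→0.25]: (13.13+12.34)/2 × 0.25 = 3.18375
  [0.25→1.25]: (12.34+9.64)/2 × 1 = 10.99
  [1.25→7.25]: (9.64+2.19)/2 × 6 = 35.49
  [7.25→9.25]: (2.19+1.34)/2 × 2 = 3.53
  Sum = 53.19375 mg/L·h
Extrapolated tail: C_last / k_e = 1.34 / 0.247 = 5.425
AUC_0→∞ = 53.19375 + 5.425 = 58.61875 mg/L·h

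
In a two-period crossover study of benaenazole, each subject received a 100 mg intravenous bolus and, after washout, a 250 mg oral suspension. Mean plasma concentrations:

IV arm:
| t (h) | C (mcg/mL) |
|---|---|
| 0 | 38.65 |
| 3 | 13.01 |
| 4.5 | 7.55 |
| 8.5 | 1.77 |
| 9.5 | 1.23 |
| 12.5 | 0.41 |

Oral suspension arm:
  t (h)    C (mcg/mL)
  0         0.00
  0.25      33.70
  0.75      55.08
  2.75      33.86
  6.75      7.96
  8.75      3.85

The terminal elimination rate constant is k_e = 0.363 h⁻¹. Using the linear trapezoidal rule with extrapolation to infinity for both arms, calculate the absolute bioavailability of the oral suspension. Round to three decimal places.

F = 0.759

Trapezoidal AUC_0→12.5 (IV):
  [0→3]: (38.65+13.01)/2 × 3 = 77.49
  [3→4.5]: (13.01+7.55)/2 × 1.5 = 15.42
  [4.5→8.5]: (7.55+1.77)/2 × 4 = 18.64
  [8.5→9.5]: (1.77+1.23)/2 × 1 = 1.5
  [9.5→12.5]: (1.23+0.41)/2 × 3 = 2.46
  Sum = 115.51 mcg/mL·h
IV tail: 0.41/0.363 = 1.129; AUC_iv,0→∞ = 115.51 + 1.129 = 116.639 mcg/mL·h
Trapezoidal AUC_0→8.75 (oral suspension):
  [0→0.25]: (0.00+33.70)/2 × 0.25 = 4.2125
  [0.25→0.75]: (33.70+55.08)/2 × 0.5 = 22.195
  [0.75→2.75]: (55.08+33.86)/2 × 2 = 88.94
  [2.75→6.75]: (33.86+7.96)/2 × 4 = 83.64
  [6.75→8.75]: (7.96+3.85)/2 × 2 = 11.81
  Sum = 210.7975 mcg/mL·h
oral suspension tail: 3.85/0.363 = 10.606; AUC_ev,0→∞ = 210.7975 + 10.606 = 221.4035 mcg/mL·h
F = (AUC_ev/D_ev)/(AUC_iv/D_iv) = (221.4035/250)/(116.639/100) = 0.885614/1.16639 = 0.7593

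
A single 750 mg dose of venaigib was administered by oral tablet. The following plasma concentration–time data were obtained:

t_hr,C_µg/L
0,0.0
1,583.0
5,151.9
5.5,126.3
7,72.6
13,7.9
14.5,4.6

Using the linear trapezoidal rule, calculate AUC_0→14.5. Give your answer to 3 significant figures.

Trapezoidal AUC_0→14.5:
  [0→1]: (0.0+583.0)/2 × 1 = 291.5
  [1→5]: (583.0+151.9)/2 × 4 = 1469.8
  [5→5.5]: (151.9+126.3)/2 × 0.5 = 69.55
  [5.5→7]: (126.3+72.6)/2 × 1.5 = 149.175
  [7→13]: (72.6+7.9)/2 × 6 = 241.5
  [13→14.5]: (7.9+4.6)/2 × 1.5 = 9.375
  Sum = 2230.9 µg/L·hr

AUC = 2230 µg/L·hr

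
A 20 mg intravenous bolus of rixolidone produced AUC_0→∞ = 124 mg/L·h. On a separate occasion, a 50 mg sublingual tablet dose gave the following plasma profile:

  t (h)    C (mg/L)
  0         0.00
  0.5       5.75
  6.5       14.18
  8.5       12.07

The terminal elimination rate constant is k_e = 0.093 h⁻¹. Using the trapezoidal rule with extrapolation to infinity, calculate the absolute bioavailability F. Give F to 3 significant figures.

Trapezoidal AUC_0→8.5 (sublingual tablet):
  [0→0.5]: (0.00+5.75)/2 × 0.5 = 1.4375
  [0.5→6.5]: (5.75+14.18)/2 × 6 = 59.79
  [6.5→8.5]: (14.18+12.07)/2 × 2 = 26.25
  Sum = 87.4775 mg/L·h
Tail: C_last/k_e = 12.07/0.093 = 129.785
AUC_0→∞ (sublingual tablet) = 87.4775 + 129.785 = 217.2625 mg/L·h
F = (AUC_ev/D_ev)/(AUC_iv/D_iv) = (217.2625/50)/(124/20) = 4.34525/6.2 = 0.7008

F = 0.701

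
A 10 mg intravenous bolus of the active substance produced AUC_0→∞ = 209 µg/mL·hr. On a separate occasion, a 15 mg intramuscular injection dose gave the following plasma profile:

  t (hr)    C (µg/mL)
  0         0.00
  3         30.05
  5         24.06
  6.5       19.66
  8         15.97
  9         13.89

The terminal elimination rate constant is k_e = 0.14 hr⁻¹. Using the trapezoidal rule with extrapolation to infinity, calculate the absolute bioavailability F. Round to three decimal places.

F = 0.870

Trapezoidal AUC_0→9 (intramuscular injection):
  [0→3]: (0.00+30.05)/2 × 3 = 45.075
  [3→5]: (30.05+24.06)/2 × 2 = 54.11
  [5→6.5]: (24.06+19.66)/2 × 1.5 = 32.79
  [6.5→8]: (19.66+15.97)/2 × 1.5 = 26.7225
  [8→9]: (15.97+13.89)/2 × 1 = 14.93
  Sum = 173.6275 µg/mL·hr
Tail: C_last/k_e = 13.89/0.14 = 99.214
AUC_0→∞ (intramuscular injection) = 173.6275 + 99.214 = 272.8415 µg/mL·hr
F = (AUC_ev/D_ev)/(AUC_iv/D_iv) = (272.8415/15)/(209/10) = 18.1894/20.9 = 0.8703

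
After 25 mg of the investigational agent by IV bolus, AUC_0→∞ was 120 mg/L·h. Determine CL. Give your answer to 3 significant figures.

CL = Dose_iv / AUC_0→∞
   = 25 / 120 = 0.208333 L/h

CL = 0.208 L/h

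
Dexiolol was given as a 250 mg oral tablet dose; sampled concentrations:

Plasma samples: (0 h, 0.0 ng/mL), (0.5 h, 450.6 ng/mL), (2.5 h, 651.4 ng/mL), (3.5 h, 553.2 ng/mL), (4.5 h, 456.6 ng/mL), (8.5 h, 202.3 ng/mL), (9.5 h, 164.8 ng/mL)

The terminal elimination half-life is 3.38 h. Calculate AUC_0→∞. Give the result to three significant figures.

Trapezoidal AUC_0→9.5:
  [0→0.5]: (0.0+450.6)/2 × 0.5 = 112.65
  [0.5→2.5]: (450.6+651.4)/2 × 2 = 1102.0
  [2.5→3.5]: (651.4+553.2)/2 × 1 = 602.3
  [3.5→4.5]: (553.2+456.6)/2 × 1 = 504.9
  [4.5→8.5]: (456.6+202.3)/2 × 4 = 1317.8
  [8.5→9.5]: (202.3+164.8)/2 × 1 = 183.55
  Sum = 3823.2 ng/mL·h
k_e = ln2 / t½ = 0.693147 / 3.38 = 0.2051 h^-1
Extrapolated tail: C_last / k_e = 164.8 / 0.2051 = 803.510
AUC_0→∞ = 3823.2 + 803.510 = 4626.71 ng/mL·h

AUC = 4630 ng/mL·h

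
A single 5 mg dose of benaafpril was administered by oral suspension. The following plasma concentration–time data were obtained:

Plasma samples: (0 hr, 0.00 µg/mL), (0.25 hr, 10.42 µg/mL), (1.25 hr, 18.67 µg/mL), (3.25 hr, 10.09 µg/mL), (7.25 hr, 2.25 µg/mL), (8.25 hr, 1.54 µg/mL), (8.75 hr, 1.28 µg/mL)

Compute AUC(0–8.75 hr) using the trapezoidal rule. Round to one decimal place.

AUC = 71.9 µg/mL·hr

Trapezoidal AUC_0→8.75:
  [0→0.25]: (0.00+10.42)/2 × 0.25 = 1.3025
  [0.25→1.25]: (10.42+18.67)/2 × 1 = 14.545
  [1.25→3.25]: (18.67+10.09)/2 × 2 = 28.76
  [3.25→7.25]: (10.09+2.25)/2 × 4 = 24.68
  [7.25→8.25]: (2.25+1.54)/2 × 1 = 1.895
  [8.25→8.75]: (1.54+1.28)/2 × 0.5 = 0.705
  Sum = 71.8875 µg/mL·hr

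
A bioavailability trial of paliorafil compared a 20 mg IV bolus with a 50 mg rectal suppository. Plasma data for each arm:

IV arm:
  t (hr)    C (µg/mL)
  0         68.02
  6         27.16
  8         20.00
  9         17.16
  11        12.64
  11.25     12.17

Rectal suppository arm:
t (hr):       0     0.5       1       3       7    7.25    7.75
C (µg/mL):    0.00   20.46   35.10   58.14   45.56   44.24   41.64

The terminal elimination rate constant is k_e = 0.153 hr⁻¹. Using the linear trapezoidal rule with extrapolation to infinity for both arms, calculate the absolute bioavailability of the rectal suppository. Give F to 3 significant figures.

Trapezoidal AUC_0→11.25 (IV):
  [0→6]: (68.02+27.16)/2 × 6 = 285.54
  [6→8]: (27.16+20.00)/2 × 2 = 47.16
  [8→9]: (20.00+17.16)/2 × 1 = 18.58
  [9→11]: (17.16+12.64)/2 × 2 = 29.8
  [11→11.25]: (12.64+12.17)/2 × 0.25 = 3.10125
  Sum = 384.18125 µg/mL·hr
IV tail: 12.17/0.153 = 79.542; AUC_iv,0→∞ = 384.18125 + 79.542 = 463.72325 µg/mL·hr
Trapezoidal AUC_0→7.75 (rectal suppository):
  [0→0.5]: (0.00+20.46)/2 × 0.5 = 5.115
  [0.5→1]: (20.46+35.10)/2 × 0.5 = 13.89
  [1→3]: (35.10+58.14)/2 × 2 = 93.24
  [3→7]: (58.14+45.56)/2 × 4 = 207.4
  [7→7.25]: (45.56+44.24)/2 × 0.25 = 11.225
  [7.25→7.75]: (44.24+41.64)/2 × 0.5 = 21.47
  Sum = 352.34 µg/mL·hr
rectal suppository tail: 41.64/0.153 = 272.157; AUC_ev,0→∞ = 352.34 + 272.157 = 624.497 µg/mL·hr
F = (AUC_ev/D_ev)/(AUC_iv/D_iv) = (624.497/50)/(463.72325/20) = 12.48994/23.1862 = 0.5387

F = 0.539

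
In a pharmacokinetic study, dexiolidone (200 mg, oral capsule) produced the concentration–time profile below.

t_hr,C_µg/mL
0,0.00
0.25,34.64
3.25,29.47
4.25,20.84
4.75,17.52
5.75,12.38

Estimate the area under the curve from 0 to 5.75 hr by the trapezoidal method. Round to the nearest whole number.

AUC = 150 µg/mL·hr

Trapezoidal AUC_0→5.75:
  [0→0.25]: (0.00+34.64)/2 × 0.25 = 4.33
  [0.25→3.25]: (34.64+29.47)/2 × 3 = 96.165
  [3.25→4.25]: (29.47+20.84)/2 × 1 = 25.155
  [4.25→4.75]: (20.84+17.52)/2 × 0.5 = 9.59
  [4.75→5.75]: (17.52+12.38)/2 × 1 = 14.95
  Sum = 150.19 µg/mL·hr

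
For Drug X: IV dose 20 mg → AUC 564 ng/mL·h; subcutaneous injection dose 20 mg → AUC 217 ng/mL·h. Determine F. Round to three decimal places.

F = 0.385

F = (AUC_ev / D_ev) / (AUC_iv / D_iv)
  = (217/20) / (564/20)
  = 10.85 / 28.2 = 0.3848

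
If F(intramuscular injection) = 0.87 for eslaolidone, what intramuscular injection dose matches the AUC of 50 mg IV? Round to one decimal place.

For equal systemic exposure: F × D_ev = D_iv
D_ev = D_iv / F = 50 / 0.87 = 57.4713 mg

D_intramuscular = 57.5 mg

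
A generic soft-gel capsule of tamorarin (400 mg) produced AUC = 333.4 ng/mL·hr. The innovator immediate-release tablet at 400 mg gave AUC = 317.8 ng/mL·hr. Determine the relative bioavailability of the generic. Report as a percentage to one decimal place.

F_rel = (AUC_test/D_test) / (AUC_ref/D_ref)
      = (333.4/400) / (317.8/400)
      = 0.8335 / 0.7945 = 1.0491 = 104.91%

F_rel = 104.9%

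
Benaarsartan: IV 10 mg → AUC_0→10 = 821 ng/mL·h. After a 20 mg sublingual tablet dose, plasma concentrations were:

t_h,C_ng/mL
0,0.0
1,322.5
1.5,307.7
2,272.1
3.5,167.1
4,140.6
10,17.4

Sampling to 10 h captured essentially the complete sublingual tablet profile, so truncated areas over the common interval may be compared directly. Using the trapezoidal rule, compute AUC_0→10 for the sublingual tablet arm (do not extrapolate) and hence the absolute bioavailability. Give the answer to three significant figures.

F = 0.819

Trapezoidal AUC_0→10 (sublingual tablet):
  [0→1]: (0.0+322.5)/2 × 1 = 161.25
  [1→1.5]: (322.5+307.7)/2 × 0.5 = 157.55
  [1.5→2]: (307.7+272.1)/2 × 0.5 = 144.95
  [2→3.5]: (272.1+167.1)/2 × 1.5 = 329.4
  [3.5→4]: (167.1+140.6)/2 × 0.5 = 76.925
  [4→10]: (140.6+17.4)/2 × 6 = 474.0
  Sum = 1344.075 ng/mL·h
F = (AUC_ev/D_ev)/(AUC_iv/D_iv) = (1344.075/20)/(821/10) = 67.20375/82.1 = 0.8186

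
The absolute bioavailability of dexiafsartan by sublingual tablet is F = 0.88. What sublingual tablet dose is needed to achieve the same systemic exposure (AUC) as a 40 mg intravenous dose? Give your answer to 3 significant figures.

D_sublingual = 45.5 mg

For equal systemic exposure: F × D_ev = D_iv
D_ev = D_iv / F = 40 / 0.88 = 45.4545 mg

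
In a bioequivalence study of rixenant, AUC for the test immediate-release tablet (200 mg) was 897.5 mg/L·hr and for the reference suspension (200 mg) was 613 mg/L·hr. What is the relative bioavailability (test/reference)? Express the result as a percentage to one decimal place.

F_rel = 146.4%

F_rel = (AUC_test/D_test) / (AUC_ref/D_ref)
      = (897.5/200) / (613/200)
      = 4.4875 / 3.065 = 1.4641 = 146.41%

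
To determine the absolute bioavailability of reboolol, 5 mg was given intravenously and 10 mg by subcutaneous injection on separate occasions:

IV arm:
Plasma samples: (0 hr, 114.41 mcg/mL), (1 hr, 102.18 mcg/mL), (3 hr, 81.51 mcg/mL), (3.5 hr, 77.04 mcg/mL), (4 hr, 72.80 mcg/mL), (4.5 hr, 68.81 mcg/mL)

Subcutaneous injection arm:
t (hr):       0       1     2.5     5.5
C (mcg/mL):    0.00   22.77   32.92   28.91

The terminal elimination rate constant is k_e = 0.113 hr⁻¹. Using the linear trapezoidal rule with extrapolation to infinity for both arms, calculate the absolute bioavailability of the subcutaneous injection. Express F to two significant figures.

F = 0.20

Trapezoidal AUC_0→4.5 (IV):
  [0→1]: (114.41+102.18)/2 × 1 = 108.295
  [1→3]: (102.18+81.51)/2 × 2 = 183.69
  [3→3.5]: (81.51+77.04)/2 × 0.5 = 39.6375
  [3.5→4]: (77.04+72.80)/2 × 0.5 = 37.46
  [4→4.5]: (72.80+68.81)/2 × 0.5 = 35.4025
  Sum = 404.485 mcg/mL·hr
IV tail: 68.81/0.113 = 608.938; AUC_iv,0→∞ = 404.485 + 608.938 = 1013.423 mcg/mL·hr
Trapezoidal AUC_0→5.5 (subcutaneous injection):
  [0→1]: (0.00+22.77)/2 × 1 = 11.385
  [1→2.5]: (22.77+32.92)/2 × 1.5 = 41.7675
  [2.5→5.5]: (32.92+28.91)/2 × 3 = 92.745
  Sum = 145.8975 mcg/mL·hr
subcutaneous injection tail: 28.91/0.113 = 255.841; AUC_ev,0→∞ = 145.8975 + 255.841 = 401.7385 mcg/mL·hr
F = (AUC_ev/D_ev)/(AUC_iv/D_iv) = (401.7385/10)/(1013.423/5) = 40.17385/202.6846 = 0.1982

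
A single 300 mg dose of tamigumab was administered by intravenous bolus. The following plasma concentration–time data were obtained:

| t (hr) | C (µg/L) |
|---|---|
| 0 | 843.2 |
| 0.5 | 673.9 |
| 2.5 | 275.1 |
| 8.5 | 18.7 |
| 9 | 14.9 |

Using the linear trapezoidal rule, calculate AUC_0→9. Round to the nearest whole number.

AUC = 2218 µg/L·hr

Trapezoidal AUC_0→9:
  [0→0.5]: (843.2+673.9)/2 × 0.5 = 379.275
  [0.5→2.5]: (673.9+275.1)/2 × 2 = 949.0
  [2.5→8.5]: (275.1+18.7)/2 × 6 = 881.4
  [8.5→9]: (18.7+14.9)/2 × 0.5 = 8.4
  Sum = 2218.075 µg/L·hr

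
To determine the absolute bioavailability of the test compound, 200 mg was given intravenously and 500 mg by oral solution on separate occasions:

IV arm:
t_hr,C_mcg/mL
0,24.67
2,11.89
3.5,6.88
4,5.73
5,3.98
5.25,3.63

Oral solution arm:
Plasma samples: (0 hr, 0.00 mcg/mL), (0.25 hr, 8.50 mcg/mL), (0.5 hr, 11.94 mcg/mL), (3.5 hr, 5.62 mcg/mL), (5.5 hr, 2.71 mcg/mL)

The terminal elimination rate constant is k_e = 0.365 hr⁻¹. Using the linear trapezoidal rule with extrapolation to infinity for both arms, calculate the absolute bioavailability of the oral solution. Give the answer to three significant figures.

F = 0.263

Trapezoidal AUC_0→5.25 (IV):
  [0→2]: (24.67+11.89)/2 × 2 = 36.56
  [2→3.5]: (11.89+6.88)/2 × 1.5 = 14.0775
  [3.5→4]: (6.88+5.73)/2 × 0.5 = 3.1525
  [4→5]: (5.73+3.98)/2 × 1 = 4.855
  [5→5.25]: (3.98+3.63)/2 × 0.25 = 0.95125
  Sum = 59.59625 mcg/mL·hr
IV tail: 3.63/0.365 = 9.945; AUC_iv,0→∞ = 59.59625 + 9.945 = 69.54125 mcg/mL·hr
Trapezoidal AUC_0→5.5 (oral solution):
  [0→0.25]: (0.00+8.50)/2 × 0.25 = 1.0625
  [0.25→0.5]: (8.50+11.94)/2 × 0.25 = 2.555
  [0.5→3.5]: (11.94+5.62)/2 × 3 = 26.34
  [3.5→5.5]: (5.62+2.71)/2 × 2 = 8.33
  Sum = 38.2875 mcg/mL·hr
oral solution tail: 2.71/0.365 = 7.425; AUC_ev,0→∞ = 38.2875 + 7.425 = 45.7125 mcg/mL·hr
F = (AUC_ev/D_ev)/(AUC_iv/D_iv) = (45.7125/500)/(69.54125/200) = 0.091425/0.34770625 = 0.2629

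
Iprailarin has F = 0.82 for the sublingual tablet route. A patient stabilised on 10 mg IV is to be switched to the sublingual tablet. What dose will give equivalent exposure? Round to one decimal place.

For equal systemic exposure: F × D_ev = D_iv
D_ev = D_iv / F = 10 / 0.82 = 12.1951 mg

D_sublingual = 12.2 mg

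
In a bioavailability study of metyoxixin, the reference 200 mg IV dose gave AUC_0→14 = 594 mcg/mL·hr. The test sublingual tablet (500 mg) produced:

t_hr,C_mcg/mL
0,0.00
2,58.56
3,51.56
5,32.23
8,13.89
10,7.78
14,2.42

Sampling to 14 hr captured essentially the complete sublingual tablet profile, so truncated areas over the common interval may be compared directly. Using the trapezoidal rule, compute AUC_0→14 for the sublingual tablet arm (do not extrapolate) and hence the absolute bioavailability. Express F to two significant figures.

F = 0.21

Trapezoidal AUC_0→14 (sublingual tablet):
  [0→2]: (0.00+58.56)/2 × 2 = 58.56
  [2→3]: (58.56+51.56)/2 × 1 = 55.06
  [3→5]: (51.56+32.23)/2 × 2 = 83.79
  [5→8]: (32.23+13.89)/2 × 3 = 69.18
  [8→10]: (13.89+7.78)/2 × 2 = 21.67
  [10→14]: (7.78+2.42)/2 × 4 = 20.4
  Sum = 308.66 mcg/mL·hr
F = (AUC_ev/D_ev)/(AUC_iv/D_iv) = (308.66/500)/(594/200) = 0.61732/2.97 = 0.2079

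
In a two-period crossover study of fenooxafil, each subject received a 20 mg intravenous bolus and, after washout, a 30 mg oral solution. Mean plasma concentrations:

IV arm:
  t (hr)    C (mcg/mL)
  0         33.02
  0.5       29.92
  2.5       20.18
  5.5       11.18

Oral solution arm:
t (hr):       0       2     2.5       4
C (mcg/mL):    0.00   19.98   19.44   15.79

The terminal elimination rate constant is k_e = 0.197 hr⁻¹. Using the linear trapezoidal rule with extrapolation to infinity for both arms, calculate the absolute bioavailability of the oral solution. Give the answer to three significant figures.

F = 0.536

Trapezoidal AUC_0→5.5 (IV):
  [0→0.5]: (33.02+29.92)/2 × 0.5 = 15.735
  [0.5→2.5]: (29.92+20.18)/2 × 2 = 50.1
  [2.5→5.5]: (20.18+11.18)/2 × 3 = 47.04
  Sum = 112.875 mcg/mL·hr
IV tail: 11.18/0.197 = 56.751; AUC_iv,0→∞ = 112.875 + 56.751 = 169.626 mcg/mL·hr
Trapezoidal AUC_0→4 (oral solution):
  [0→2]: (0.00+19.98)/2 × 2 = 19.98
  [2→2.5]: (19.98+19.44)/2 × 0.5 = 9.855
  [2.5→4]: (19.44+15.79)/2 × 1.5 = 26.4225
  Sum = 56.2575 mcg/mL·hr
oral solution tail: 15.79/0.197 = 80.152; AUC_ev,0→∞ = 56.2575 + 80.152 = 136.4095 mcg/mL·hr
F = (AUC_ev/D_ev)/(AUC_iv/D_iv) = (136.4095/30)/(169.626/20) = 4.54698/8.4813 = 0.5361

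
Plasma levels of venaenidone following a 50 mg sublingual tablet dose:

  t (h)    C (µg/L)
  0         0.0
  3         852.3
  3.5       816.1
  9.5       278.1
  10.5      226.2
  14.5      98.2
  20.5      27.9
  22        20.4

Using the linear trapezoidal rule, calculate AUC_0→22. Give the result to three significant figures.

AUC = 6290 µg/L·h

Trapezoidal AUC_0→22:
  [0→3]: (0.0+852.3)/2 × 3 = 1278.45
  [3→3.5]: (852.3+816.1)/2 × 0.5 = 417.1
  [3.5→9.5]: (816.1+278.1)/2 × 6 = 3282.6
  [9.5→10.5]: (278.1+226.2)/2 × 1 = 252.15
  [10.5→14.5]: (226.2+98.2)/2 × 4 = 648.8
  [14.5→20.5]: (98.2+27.9)/2 × 6 = 378.3
  [20.5→22]: (27.9+20.4)/2 × 1.5 = 36.225
  Sum = 6293.625 µg/L·h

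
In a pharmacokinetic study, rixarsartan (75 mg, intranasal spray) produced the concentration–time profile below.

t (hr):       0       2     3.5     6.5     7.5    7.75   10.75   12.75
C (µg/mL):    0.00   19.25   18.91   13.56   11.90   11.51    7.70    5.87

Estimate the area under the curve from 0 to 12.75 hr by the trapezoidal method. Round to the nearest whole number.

Trapezoidal AUC_0→12.75:
  [0→2]: (0.00+19.25)/2 × 2 = 19.25
  [2→3.5]: (19.25+18.91)/2 × 1.5 = 28.62
  [3.5→6.5]: (18.91+13.56)/2 × 3 = 48.705
  [6.5→7.5]: (13.56+11.90)/2 × 1 = 12.73
  [7.5→7.75]: (11.90+11.51)/2 × 0.25 = 2.92625
  [7.75→10.75]: (11.51+7.70)/2 × 3 = 28.815
  [10.75→12.75]: (7.70+5.87)/2 × 2 = 13.57
  Sum = 154.61625 µg/mL·hr

AUC = 155 µg/mL·hr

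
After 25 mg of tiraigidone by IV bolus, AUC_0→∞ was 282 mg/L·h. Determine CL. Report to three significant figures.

CL = Dose_iv / AUC_0→∞
   = 25 / 282 = 0.0886525 L/h

CL = 0.0887 L/h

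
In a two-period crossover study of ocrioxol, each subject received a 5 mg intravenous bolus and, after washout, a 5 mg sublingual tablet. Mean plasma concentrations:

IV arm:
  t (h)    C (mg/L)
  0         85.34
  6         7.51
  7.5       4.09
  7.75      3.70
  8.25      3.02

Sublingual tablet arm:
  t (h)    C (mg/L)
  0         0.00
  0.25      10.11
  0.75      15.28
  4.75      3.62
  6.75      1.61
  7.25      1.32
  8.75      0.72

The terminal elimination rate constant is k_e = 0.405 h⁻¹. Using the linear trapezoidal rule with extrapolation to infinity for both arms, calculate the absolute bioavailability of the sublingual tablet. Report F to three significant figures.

F = 0.184

Trapezoidal AUC_0→8.25 (IV):
  [0→6]: (85.34+7.51)/2 × 6 = 278.55
  [6→7.5]: (7.51+4.09)/2 × 1.5 = 8.7
  [7.5→7.75]: (4.09+3.70)/2 × 0.25 = 0.97375
  [7.75→8.25]: (3.70+3.02)/2 × 0.5 = 1.68
  Sum = 289.90375 mg/L·h
IV tail: 3.02/0.405 = 7.457; AUC_iv,0→∞ = 289.90375 + 7.457 = 297.36075 mg/L·h
Trapezoidal AUC_0→8.75 (sublingual tablet):
  [0→0.25]: (0.00+10.11)/2 × 0.25 = 1.26375
  [0.25→0.75]: (10.11+15.28)/2 × 0.5 = 6.3475
  [0.75→4.75]: (15.28+3.62)/2 × 4 = 37.8
  [4.75→6.75]: (3.62+1.61)/2 × 2 = 5.23
  [6.75→7.25]: (1.61+1.32)/2 × 0.5 = 0.7325
  [7.25→8.75]: (1.32+0.72)/2 × 1.5 = 1.53
  Sum = 52.90375 mg/L·h
sublingual tablet tail: 0.72/0.405 = 1.778; AUC_ev,0→∞ = 52.90375 + 1.778 = 54.68175 mg/L·h
F = (AUC_ev/D_ev)/(AUC_iv/D_iv) = (54.68175/5)/(297.36075/5) = 10.93635/59.47215 = 0.1839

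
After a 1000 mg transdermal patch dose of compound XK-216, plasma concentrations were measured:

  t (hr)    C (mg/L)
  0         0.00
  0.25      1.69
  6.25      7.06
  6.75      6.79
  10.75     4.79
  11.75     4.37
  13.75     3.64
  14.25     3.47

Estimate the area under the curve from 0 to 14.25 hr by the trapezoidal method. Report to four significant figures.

Trapezoidal AUC_0→14.25:
  [0→0.25]: (0.00+1.69)/2 × 0.25 = 0.21125
  [0.25→6.25]: (1.69+7.06)/2 × 6 = 26.25
  [6.25→6.75]: (7.06+6.79)/2 × 0.5 = 3.4625
  [6.75→10.75]: (6.79+4.79)/2 × 4 = 23.16
  [10.75→11.75]: (4.79+4.37)/2 × 1 = 4.58
  [11.75→13.75]: (4.37+3.64)/2 × 2 = 8.01
  [13.75→14.25]: (3.64+3.47)/2 × 0.5 = 1.7775
  Sum = 67.45125 mg/L·hr

AUC = 67.45 mg/L·hr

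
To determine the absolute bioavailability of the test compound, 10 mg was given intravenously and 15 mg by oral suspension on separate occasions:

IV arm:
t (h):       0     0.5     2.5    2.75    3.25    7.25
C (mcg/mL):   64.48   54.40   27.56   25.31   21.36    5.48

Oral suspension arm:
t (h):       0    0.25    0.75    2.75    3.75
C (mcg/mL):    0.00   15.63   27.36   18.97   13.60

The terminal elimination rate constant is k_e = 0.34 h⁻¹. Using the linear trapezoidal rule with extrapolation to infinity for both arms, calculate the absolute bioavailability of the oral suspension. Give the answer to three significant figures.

F = 0.385

Trapezoidal AUC_0→7.25 (IV):
  [0→0.5]: (64.48+54.40)/2 × 0.5 = 29.72
  [0.5→2.5]: (54.40+27.56)/2 × 2 = 81.96
  [2.5→2.75]: (27.56+25.31)/2 × 0.25 = 6.60875
  [2.75→3.25]: (25.31+21.36)/2 × 0.5 = 11.6675
  [3.25→7.25]: (21.36+5.48)/2 × 4 = 53.68
  Sum = 183.63625 mcg/mL·h
IV tail: 5.48/0.34 = 16.118; AUC_iv,0→∞ = 183.63625 + 16.118 = 199.75425 mcg/mL·h
Trapezoidal AUC_0→3.75 (oral suspension):
  [0→0.25]: (0.00+15.63)/2 × 0.25 = 1.95375
  [0.25→0.75]: (15.63+27.36)/2 × 0.5 = 10.7475
  [0.75→2.75]: (27.36+18.97)/2 × 2 = 46.33
  [2.75→3.75]: (18.97+13.60)/2 × 1 = 16.285
  Sum = 75.31625 mcg/mL·h
oral suspension tail: 13.60/0.34 = 40.000; AUC_ev,0→∞ = 75.31625 + 40.000 = 115.31625 mcg/mL·h
F = (AUC_ev/D_ev)/(AUC_iv/D_iv) = (115.31625/15)/(199.75425/10) = 7.68775/19.975425 = 0.3849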